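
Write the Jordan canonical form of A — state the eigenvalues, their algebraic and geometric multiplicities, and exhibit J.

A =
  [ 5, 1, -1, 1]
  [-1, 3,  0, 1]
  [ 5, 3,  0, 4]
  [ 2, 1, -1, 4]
J_2(3) ⊕ J_2(3)

The characteristic polynomial is
  det(x·I − A) = x^4 - 12*x^3 + 54*x^2 - 108*x + 81 = (x - 3)^4

Eigenvalues and multiplicities (the geometric multiplicity of λ is n − rank(A − λI), which equals the number of Jordan blocks for λ):
  λ = 3: algebraic multiplicity = 4, geometric multiplicity = 2

Determining the block sizes for each eigenvalue:
  λ = 3: with am = 4 and gm = 2, the partition is not yet determined (e.g. several partitions of 4 into 2 parts exist). Let N = A − (3)·I. Computing rank(N^1) = 2, rank(N^2) = 0; the number of blocks of size ≥ j is rank(N^{j−1}) − rank(N^j), giving [2, 2]. So we have 2 block(s) of size 2 → block sizes [2, 2]

Assembling the blocks gives a Jordan form
J =
  [3, 1, 0, 0]
  [0, 3, 0, 0]
  [0, 0, 3, 1]
  [0, 0, 0, 3]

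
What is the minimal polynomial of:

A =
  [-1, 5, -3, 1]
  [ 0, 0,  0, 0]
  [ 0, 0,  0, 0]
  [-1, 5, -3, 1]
x^2

The characteristic polynomial is χ_A(x) = x^4, so the eigenvalues are known. The minimal polynomial is
  m_A(x) = Π_λ (x − λ)^{k_λ}
where k_λ is the size of the *largest* Jordan block for λ (equivalently, the smallest k with (A − λI)^k v = 0 for every generalised eigenvector v of λ).

  λ = 0: largest Jordan block has size 2, contributing (x − 0)^2

So m_A(x) = x^2 = x^2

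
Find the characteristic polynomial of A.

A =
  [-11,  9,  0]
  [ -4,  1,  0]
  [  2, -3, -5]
x^3 + 15*x^2 + 75*x + 125

Expanding det(x·I − A) (e.g. by cofactor expansion or by noting that A is similar to its Jordan form J, which has the same characteristic polynomial as A) gives
  χ_A(x) = x^3 + 15*x^2 + 75*x + 125
which factors as (x + 5)^3. The eigenvalues (with algebraic multiplicities) are λ = -5 with multiplicity 3.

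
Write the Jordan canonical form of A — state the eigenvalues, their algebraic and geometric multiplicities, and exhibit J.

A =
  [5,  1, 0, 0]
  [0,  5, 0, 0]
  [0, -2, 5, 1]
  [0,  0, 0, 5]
J_2(5) ⊕ J_2(5)

The characteristic polynomial is
  det(x·I − A) = x^4 - 20*x^3 + 150*x^2 - 500*x + 625 = (x - 5)^4

Eigenvalues and multiplicities (the geometric multiplicity of λ is n − rank(A − λI), which equals the number of Jordan blocks for λ):
  λ = 5: algebraic multiplicity = 4, geometric multiplicity = 2

Determining the block sizes for each eigenvalue:
  λ = 5: with am = 4 and gm = 2, the partition is not yet determined (e.g. several partitions of 4 into 2 parts exist). Let N = A − (5)·I. Computing rank(N^1) = 2, rank(N^2) = 0; the number of blocks of size ≥ j is rank(N^{j−1}) − rank(N^j), giving [2, 2]. So we have 2 block(s) of size 2 → block sizes [2, 2]

Assembling the blocks gives a Jordan form
J =
  [5, 1, 0, 0]
  [0, 5, 0, 0]
  [0, 0, 5, 1]
  [0, 0, 0, 5]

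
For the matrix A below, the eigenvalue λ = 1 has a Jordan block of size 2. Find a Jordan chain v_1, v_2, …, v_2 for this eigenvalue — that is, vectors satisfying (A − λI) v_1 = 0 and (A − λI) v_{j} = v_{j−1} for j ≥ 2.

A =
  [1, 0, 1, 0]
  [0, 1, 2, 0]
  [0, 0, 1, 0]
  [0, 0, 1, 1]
A Jordan chain for λ = 1 of length 2:
v_1 = (1, 2, 0, 1)ᵀ
v_2 = (0, 0, 1, 0)ᵀ

Let N = A − (1)·I. We want v_2 with N^2 v_2 = 0 but N^1 v_2 ≠ 0; then v_{j-1} := N · v_j for j = 2, …, 2.

Pick v_2 = (0, 0, 1, 0)ᵀ.
Then v_1 = N · v_2 = (1, 2, 0, 1)ᵀ.

Sanity check: (A − (1)·I) v_1 = (0, 0, 0, 0)ᵀ = 0. ✓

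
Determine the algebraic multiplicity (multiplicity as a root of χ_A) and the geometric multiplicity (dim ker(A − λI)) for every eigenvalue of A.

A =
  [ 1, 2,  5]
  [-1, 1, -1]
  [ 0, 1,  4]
λ = 2: alg = 3, geom = 1

Step 1 — factor the characteristic polynomial to read off the algebraic multiplicities:
  χ_A(x) = (x - 2)^3

Step 2 — compute geometric multiplicities via the rank-nullity identity g(λ) = n − rank(A − λI):
  rank(A − (2)·I) = 2, so dim ker(A − (2)·I) = n − 2 = 1

Summary:
  λ = 2: algebraic multiplicity = 3, geometric multiplicity = 1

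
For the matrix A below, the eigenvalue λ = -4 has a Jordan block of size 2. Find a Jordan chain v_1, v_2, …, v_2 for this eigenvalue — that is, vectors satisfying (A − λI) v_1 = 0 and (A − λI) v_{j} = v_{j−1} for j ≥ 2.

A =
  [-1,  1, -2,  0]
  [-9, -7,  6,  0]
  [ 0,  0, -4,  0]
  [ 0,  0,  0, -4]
A Jordan chain for λ = -4 of length 2:
v_1 = (3, -9, 0, 0)ᵀ
v_2 = (1, 0, 0, 0)ᵀ

Let N = A − (-4)·I. We want v_2 with N^2 v_2 = 0 but N^1 v_2 ≠ 0; then v_{j-1} := N · v_j for j = 2, …, 2.

Pick v_2 = (1, 0, 0, 0)ᵀ.
Then v_1 = N · v_2 = (3, -9, 0, 0)ᵀ.

Sanity check: (A − (-4)·I) v_1 = (0, 0, 0, 0)ᵀ = 0. ✓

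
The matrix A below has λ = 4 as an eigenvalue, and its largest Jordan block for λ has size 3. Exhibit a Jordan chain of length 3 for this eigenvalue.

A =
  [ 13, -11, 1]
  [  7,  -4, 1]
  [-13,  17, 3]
A Jordan chain for λ = 4 of length 3:
v_1 = (-9, -6, 15)ᵀ
v_2 = (9, 7, -13)ᵀ
v_3 = (1, 0, 0)ᵀ

Let N = A − (4)·I. We want v_3 with N^3 v_3 = 0 but N^2 v_3 ≠ 0; then v_{j-1} := N · v_j for j = 3, …, 2.

Pick v_3 = (1, 0, 0)ᵀ.
Then v_2 = N · v_3 = (9, 7, -13)ᵀ.
Then v_1 = N · v_2 = (-9, -6, 15)ᵀ.

Sanity check: (A − (4)·I) v_1 = (0, 0, 0)ᵀ = 0. ✓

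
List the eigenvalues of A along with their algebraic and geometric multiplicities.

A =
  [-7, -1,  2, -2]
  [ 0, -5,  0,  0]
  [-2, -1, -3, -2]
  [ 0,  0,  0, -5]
λ = -5: alg = 4, geom = 3

Step 1 — factor the characteristic polynomial to read off the algebraic multiplicities:
  χ_A(x) = (x + 5)^4

Step 2 — compute geometric multiplicities via the rank-nullity identity g(λ) = n − rank(A − λI):
  rank(A − (-5)·I) = 1, so dim ker(A − (-5)·I) = n − 1 = 3

Summary:
  λ = -5: algebraic multiplicity = 4, geometric multiplicity = 3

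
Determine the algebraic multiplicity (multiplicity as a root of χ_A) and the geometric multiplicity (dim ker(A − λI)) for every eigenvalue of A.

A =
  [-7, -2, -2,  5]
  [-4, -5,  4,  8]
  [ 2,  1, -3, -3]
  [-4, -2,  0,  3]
λ = -3: alg = 4, geom = 2

Step 1 — factor the characteristic polynomial to read off the algebraic multiplicities:
  χ_A(x) = (x + 3)^4

Step 2 — compute geometric multiplicities via the rank-nullity identity g(λ) = n − rank(A − λI):
  rank(A − (-3)·I) = 2, so dim ker(A − (-3)·I) = n − 2 = 2

Summary:
  λ = -3: algebraic multiplicity = 4, geometric multiplicity = 2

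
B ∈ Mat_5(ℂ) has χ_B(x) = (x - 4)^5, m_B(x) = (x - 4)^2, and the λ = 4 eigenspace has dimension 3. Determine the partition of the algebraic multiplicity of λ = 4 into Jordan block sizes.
Block sizes for λ = 4: [2, 2, 1]

Step 1 — from the characteristic polynomial, algebraic multiplicity of λ = 4 is 5. From dim ker(B − (4)·I) = 3, there are exactly 3 Jordan blocks for λ = 4.
Step 2 — from the minimal polynomial, the factor (x − 4)^2 tells us the largest block for λ = 4 has size 2.
Step 3 — with total size 5, 3 blocks, and largest block 2, the block sizes (in nonincreasing order) are [2, 2, 1].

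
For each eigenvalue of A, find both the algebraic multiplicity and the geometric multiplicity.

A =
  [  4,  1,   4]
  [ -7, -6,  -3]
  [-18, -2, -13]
λ = -5: alg = 3, geom = 1

Step 1 — factor the characteristic polynomial to read off the algebraic multiplicities:
  χ_A(x) = (x + 5)^3

Step 2 — compute geometric multiplicities via the rank-nullity identity g(λ) = n − rank(A − λI):
  rank(A − (-5)·I) = 2, so dim ker(A − (-5)·I) = n − 2 = 1

Summary:
  λ = -5: algebraic multiplicity = 3, geometric multiplicity = 1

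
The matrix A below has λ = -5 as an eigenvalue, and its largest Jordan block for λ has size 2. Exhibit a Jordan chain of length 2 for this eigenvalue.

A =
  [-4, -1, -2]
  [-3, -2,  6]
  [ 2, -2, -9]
A Jordan chain for λ = -5 of length 2:
v_1 = (1, -3, 2)ᵀ
v_2 = (1, 0, 0)ᵀ

Let N = A − (-5)·I. We want v_2 with N^2 v_2 = 0 but N^1 v_2 ≠ 0; then v_{j-1} := N · v_j for j = 2, …, 2.

Pick v_2 = (1, 0, 0)ᵀ.
Then v_1 = N · v_2 = (1, -3, 2)ᵀ.

Sanity check: (A − (-5)·I) v_1 = (0, 0, 0)ᵀ = 0. ✓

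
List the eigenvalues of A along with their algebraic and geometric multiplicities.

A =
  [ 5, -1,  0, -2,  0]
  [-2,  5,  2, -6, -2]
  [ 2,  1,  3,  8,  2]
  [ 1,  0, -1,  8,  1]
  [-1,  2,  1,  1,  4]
λ = 5: alg = 5, geom = 3

Step 1 — factor the characteristic polynomial to read off the algebraic multiplicities:
  χ_A(x) = (x - 5)^5

Step 2 — compute geometric multiplicities via the rank-nullity identity g(λ) = n − rank(A − λI):
  rank(A − (5)·I) = 2, so dim ker(A − (5)·I) = n − 2 = 3

Summary:
  λ = 5: algebraic multiplicity = 5, geometric multiplicity = 3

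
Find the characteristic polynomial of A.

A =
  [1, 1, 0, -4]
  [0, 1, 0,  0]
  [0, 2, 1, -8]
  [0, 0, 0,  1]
x^4 - 4*x^3 + 6*x^2 - 4*x + 1

Expanding det(x·I − A) (e.g. by cofactor expansion or by noting that A is similar to its Jordan form J, which has the same characteristic polynomial as A) gives
  χ_A(x) = x^4 - 4*x^3 + 6*x^2 - 4*x + 1
which factors as (x - 1)^4. The eigenvalues (with algebraic multiplicities) are λ = 1 with multiplicity 4.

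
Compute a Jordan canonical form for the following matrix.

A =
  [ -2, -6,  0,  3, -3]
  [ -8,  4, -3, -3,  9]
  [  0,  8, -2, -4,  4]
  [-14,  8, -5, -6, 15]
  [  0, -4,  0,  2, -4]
J_3(-2) ⊕ J_2(-2)

The characteristic polynomial is
  det(x·I − A) = x^5 + 10*x^4 + 40*x^3 + 80*x^2 + 80*x + 32 = (x + 2)^5

Eigenvalues and multiplicities (the geometric multiplicity of λ is n − rank(A − λI), which equals the number of Jordan blocks for λ):
  λ = -2: algebraic multiplicity = 5, geometric multiplicity = 2

Determining the block sizes for each eigenvalue:
  λ = -2: with am = 5 and gm = 2, the partition is not yet determined (e.g. several partitions of 5 into 2 parts exist). Let N = A − (-2)·I. Computing rank(N^1) = 3, rank(N^2) = 1, rank(N^3) = 0; the number of blocks of size ≥ j is rank(N^{j−1}) − rank(N^j), giving [2, 2, 1]. So we have 1 block(s) of size 3, 1 block(s) of size 2 → block sizes [3, 2]

Assembling the blocks gives a Jordan form
J =
  [-2,  1,  0,  0,  0]
  [ 0, -2,  1,  0,  0]
  [ 0,  0, -2,  0,  0]
  [ 0,  0,  0, -2,  1]
  [ 0,  0,  0,  0, -2]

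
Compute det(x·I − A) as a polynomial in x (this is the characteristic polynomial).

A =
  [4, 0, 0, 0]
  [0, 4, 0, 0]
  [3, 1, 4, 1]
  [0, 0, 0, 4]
x^4 - 16*x^3 + 96*x^2 - 256*x + 256

Expanding det(x·I − A) (e.g. by cofactor expansion or by noting that A is similar to its Jordan form J, which has the same characteristic polynomial as A) gives
  χ_A(x) = x^4 - 16*x^3 + 96*x^2 - 256*x + 256
which factors as (x - 4)^4. The eigenvalues (with algebraic multiplicities) are λ = 4 with multiplicity 4.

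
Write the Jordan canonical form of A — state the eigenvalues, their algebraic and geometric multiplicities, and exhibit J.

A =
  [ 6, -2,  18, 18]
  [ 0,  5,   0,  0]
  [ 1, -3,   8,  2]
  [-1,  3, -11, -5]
J_1(-3) ⊕ J_1(5) ⊕ J_2(6)

The characteristic polynomial is
  det(x·I − A) = x^4 - 14*x^3 + 45*x^2 + 108*x - 540 = (x - 6)^2*(x - 5)*(x + 3)

Eigenvalues and multiplicities (the geometric multiplicity of λ is n − rank(A − λI), which equals the number of Jordan blocks for λ):
  λ = -3: algebraic multiplicity = 1, geometric multiplicity = 1
  λ = 5: algebraic multiplicity = 1, geometric multiplicity = 1
  λ = 6: algebraic multiplicity = 2, geometric multiplicity = 1

Determining the block sizes for each eigenvalue:
  λ = -3: one block (gm = 1), so the single block has size am = 1 → block sizes [1]
  λ = 5: one block (gm = 1), so the single block has size am = 1 → block sizes [1]
  λ = 6: one block (gm = 1), so the single block has size am = 2 → block sizes [2]

Assembling the blocks gives a Jordan form
J =
  [-3, 0, 0, 0]
  [ 0, 5, 0, 0]
  [ 0, 0, 6, 1]
  [ 0, 0, 0, 6]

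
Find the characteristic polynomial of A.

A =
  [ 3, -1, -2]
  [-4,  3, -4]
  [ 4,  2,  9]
x^3 - 15*x^2 + 75*x - 125

Expanding det(x·I − A) (e.g. by cofactor expansion or by noting that A is similar to its Jordan form J, which has the same characteristic polynomial as A) gives
  χ_A(x) = x^3 - 15*x^2 + 75*x - 125
which factors as (x - 5)^3. The eigenvalues (with algebraic multiplicities) are λ = 5 with multiplicity 3.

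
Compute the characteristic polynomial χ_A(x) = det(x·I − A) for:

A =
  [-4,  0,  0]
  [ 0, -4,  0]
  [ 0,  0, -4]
x^3 + 12*x^2 + 48*x + 64

Expanding det(x·I − A) (e.g. by cofactor expansion or by noting that A is similar to its Jordan form J, which has the same characteristic polynomial as A) gives
  χ_A(x) = x^3 + 12*x^2 + 48*x + 64
which factors as (x + 4)^3. The eigenvalues (with algebraic multiplicities) are λ = -4 with multiplicity 3.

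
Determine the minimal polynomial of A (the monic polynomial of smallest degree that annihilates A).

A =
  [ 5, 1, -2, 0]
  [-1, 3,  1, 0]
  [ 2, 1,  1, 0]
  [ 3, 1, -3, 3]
x^3 - 9*x^2 + 27*x - 27

The characteristic polynomial is χ_A(x) = (x - 3)^4, so the eigenvalues are known. The minimal polynomial is
  m_A(x) = Π_λ (x − λ)^{k_λ}
where k_λ is the size of the *largest* Jordan block for λ (equivalently, the smallest k with (A − λI)^k v = 0 for every generalised eigenvector v of λ).

  λ = 3: largest Jordan block has size 3, contributing (x − 3)^3

So m_A(x) = (x - 3)^3 = x^3 - 9*x^2 + 27*x - 27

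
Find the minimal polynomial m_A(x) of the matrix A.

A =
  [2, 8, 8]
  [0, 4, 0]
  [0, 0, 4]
x^2 - 6*x + 8

The characteristic polynomial is χ_A(x) = (x - 4)^2*(x - 2), so the eigenvalues are known. The minimal polynomial is
  m_A(x) = Π_λ (x − λ)^{k_λ}
where k_λ is the size of the *largest* Jordan block for λ (equivalently, the smallest k with (A − λI)^k v = 0 for every generalised eigenvector v of λ).

  λ = 2: largest Jordan block has size 1, contributing (x − 2)
  λ = 4: largest Jordan block has size 1, contributing (x − 4)

So m_A(x) = (x - 4)*(x - 2) = x^2 - 6*x + 8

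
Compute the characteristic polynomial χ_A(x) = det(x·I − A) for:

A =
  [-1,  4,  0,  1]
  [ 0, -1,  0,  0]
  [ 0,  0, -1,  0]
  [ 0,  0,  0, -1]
x^4 + 4*x^3 + 6*x^2 + 4*x + 1

Expanding det(x·I − A) (e.g. by cofactor expansion or by noting that A is similar to its Jordan form J, which has the same characteristic polynomial as A) gives
  χ_A(x) = x^4 + 4*x^3 + 6*x^2 + 4*x + 1
which factors as (x + 1)^4. The eigenvalues (with algebraic multiplicities) are λ = -1 with multiplicity 4.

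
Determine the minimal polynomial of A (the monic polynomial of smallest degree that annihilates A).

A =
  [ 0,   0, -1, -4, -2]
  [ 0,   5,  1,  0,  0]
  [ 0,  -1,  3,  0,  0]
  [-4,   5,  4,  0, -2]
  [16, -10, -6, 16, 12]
x^3 - 12*x^2 + 48*x - 64

The characteristic polynomial is χ_A(x) = (x - 4)^5, so the eigenvalues are known. The minimal polynomial is
  m_A(x) = Π_λ (x − λ)^{k_λ}
where k_λ is the size of the *largest* Jordan block for λ (equivalently, the smallest k with (A − λI)^k v = 0 for every generalised eigenvector v of λ).

  λ = 4: largest Jordan block has size 3, contributing (x − 4)^3

So m_A(x) = (x - 4)^3 = x^3 - 12*x^2 + 48*x - 64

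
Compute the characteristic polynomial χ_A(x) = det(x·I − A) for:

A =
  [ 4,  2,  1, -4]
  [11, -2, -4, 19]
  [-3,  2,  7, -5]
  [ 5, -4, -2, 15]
x^4 - 24*x^3 + 216*x^2 - 864*x + 1296

Expanding det(x·I − A) (e.g. by cofactor expansion or by noting that A is similar to its Jordan form J, which has the same characteristic polynomial as A) gives
  χ_A(x) = x^4 - 24*x^3 + 216*x^2 - 864*x + 1296
which factors as (x - 6)^4. The eigenvalues (with algebraic multiplicities) are λ = 6 with multiplicity 4.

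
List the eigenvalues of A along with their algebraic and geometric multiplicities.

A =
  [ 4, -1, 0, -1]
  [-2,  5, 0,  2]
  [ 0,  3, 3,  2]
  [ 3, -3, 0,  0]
λ = 3: alg = 4, geom = 2

Step 1 — factor the characteristic polynomial to read off the algebraic multiplicities:
  χ_A(x) = (x - 3)^4

Step 2 — compute geometric multiplicities via the rank-nullity identity g(λ) = n − rank(A − λI):
  rank(A − (3)·I) = 2, so dim ker(A − (3)·I) = n − 2 = 2

Summary:
  λ = 3: algebraic multiplicity = 4, geometric multiplicity = 2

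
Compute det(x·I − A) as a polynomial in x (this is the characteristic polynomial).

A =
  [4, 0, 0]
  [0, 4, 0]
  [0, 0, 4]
x^3 - 12*x^2 + 48*x - 64

Expanding det(x·I − A) (e.g. by cofactor expansion or by noting that A is similar to its Jordan form J, which has the same characteristic polynomial as A) gives
  χ_A(x) = x^3 - 12*x^2 + 48*x - 64
which factors as (x - 4)^3. The eigenvalues (with algebraic multiplicities) are λ = 4 with multiplicity 3.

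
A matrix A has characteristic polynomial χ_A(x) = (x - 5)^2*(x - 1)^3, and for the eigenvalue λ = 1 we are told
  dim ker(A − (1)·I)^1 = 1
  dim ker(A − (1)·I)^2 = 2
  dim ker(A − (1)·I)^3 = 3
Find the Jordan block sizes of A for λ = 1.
Block sizes for λ = 1: [3]

From the dimensions of kernels of powers, the number of Jordan blocks of size at least j is d_j − d_{j−1} where d_j = dim ker(N^j) (with d_0 = 0). Computing the differences gives [1, 1, 1].
The number of blocks of size exactly k is (#blocks of size ≥ k) − (#blocks of size ≥ k + 1), so the partition is: 1 block(s) of size 3.
In nonincreasing order the block sizes are [3].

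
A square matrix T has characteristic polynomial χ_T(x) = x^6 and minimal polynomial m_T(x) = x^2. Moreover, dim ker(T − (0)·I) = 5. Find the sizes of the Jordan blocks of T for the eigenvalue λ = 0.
Block sizes for λ = 0: [2, 1, 1, 1, 1]

Step 1 — from the characteristic polynomial, algebraic multiplicity of λ = 0 is 6. From dim ker(T − (0)·I) = 5, there are exactly 5 Jordan blocks for λ = 0.
Step 2 — from the minimal polynomial, the factor (x − 0)^2 tells us the largest block for λ = 0 has size 2.
Step 3 — with total size 6, 5 blocks, and largest block 2, the block sizes (in nonincreasing order) are [2, 1, 1, 1, 1].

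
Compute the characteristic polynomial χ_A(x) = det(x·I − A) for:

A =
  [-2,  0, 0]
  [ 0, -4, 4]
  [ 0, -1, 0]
x^3 + 6*x^2 + 12*x + 8

Expanding det(x·I − A) (e.g. by cofactor expansion or by noting that A is similar to its Jordan form J, which has the same characteristic polynomial as A) gives
  χ_A(x) = x^3 + 6*x^2 + 12*x + 8
which factors as (x + 2)^3. The eigenvalues (with algebraic multiplicities) are λ = -2 with multiplicity 3.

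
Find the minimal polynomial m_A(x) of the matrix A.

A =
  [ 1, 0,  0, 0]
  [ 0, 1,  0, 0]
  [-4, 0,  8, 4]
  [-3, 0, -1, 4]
x^3 - 13*x^2 + 48*x - 36

The characteristic polynomial is χ_A(x) = (x - 6)^2*(x - 1)^2, so the eigenvalues are known. The minimal polynomial is
  m_A(x) = Π_λ (x − λ)^{k_λ}
where k_λ is the size of the *largest* Jordan block for λ (equivalently, the smallest k with (A − λI)^k v = 0 for every generalised eigenvector v of λ).

  λ = 1: largest Jordan block has size 1, contributing (x − 1)
  λ = 6: largest Jordan block has size 2, contributing (x − 6)^2

So m_A(x) = (x - 6)^2*(x - 1) = x^3 - 13*x^2 + 48*x - 36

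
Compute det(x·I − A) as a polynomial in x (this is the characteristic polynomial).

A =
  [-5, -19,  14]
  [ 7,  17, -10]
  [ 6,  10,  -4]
x^3 - 8*x^2 + 16*x

Expanding det(x·I − A) (e.g. by cofactor expansion or by noting that A is similar to its Jordan form J, which has the same characteristic polynomial as A) gives
  χ_A(x) = x^3 - 8*x^2 + 16*x
which factors as x*(x - 4)^2. The eigenvalues (with algebraic multiplicities) are λ = 0 with multiplicity 1, λ = 4 with multiplicity 2.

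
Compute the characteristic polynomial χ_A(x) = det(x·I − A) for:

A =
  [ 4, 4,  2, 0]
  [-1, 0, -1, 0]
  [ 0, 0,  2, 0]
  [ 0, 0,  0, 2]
x^4 - 8*x^3 + 24*x^2 - 32*x + 16

Expanding det(x·I − A) (e.g. by cofactor expansion or by noting that A is similar to its Jordan form J, which has the same characteristic polynomial as A) gives
  χ_A(x) = x^4 - 8*x^3 + 24*x^2 - 32*x + 16
which factors as (x - 2)^4. The eigenvalues (with algebraic multiplicities) are λ = 2 with multiplicity 4.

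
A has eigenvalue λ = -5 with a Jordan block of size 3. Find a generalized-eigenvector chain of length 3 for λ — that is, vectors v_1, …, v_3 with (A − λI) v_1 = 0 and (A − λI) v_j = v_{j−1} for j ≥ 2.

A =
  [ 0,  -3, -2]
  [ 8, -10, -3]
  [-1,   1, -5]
A Jordan chain for λ = -5 of length 3:
v_1 = (3, 3, 3)ᵀ
v_2 = (5, 8, -1)ᵀ
v_3 = (1, 0, 0)ᵀ

Let N = A − (-5)·I. We want v_3 with N^3 v_3 = 0 but N^2 v_3 ≠ 0; then v_{j-1} := N · v_j for j = 3, …, 2.

Pick v_3 = (1, 0, 0)ᵀ.
Then v_2 = N · v_3 = (5, 8, -1)ᵀ.
Then v_1 = N · v_2 = (3, 3, 3)ᵀ.

Sanity check: (A − (-5)·I) v_1 = (0, 0, 0)ᵀ = 0. ✓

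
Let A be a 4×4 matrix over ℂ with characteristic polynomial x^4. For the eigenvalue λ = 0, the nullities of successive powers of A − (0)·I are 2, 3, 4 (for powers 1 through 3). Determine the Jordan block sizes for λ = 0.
Block sizes for λ = 0: [3, 1]

From the dimensions of kernels of powers, the number of Jordan blocks of size at least j is d_j − d_{j−1} where d_j = dim ker(N^j) (with d_0 = 0). Computing the differences gives [2, 1, 1].
The number of blocks of size exactly k is (#blocks of size ≥ k) − (#blocks of size ≥ k + 1), so the partition is: 1 block(s) of size 1, 1 block(s) of size 3.
In nonincreasing order the block sizes are [3, 1].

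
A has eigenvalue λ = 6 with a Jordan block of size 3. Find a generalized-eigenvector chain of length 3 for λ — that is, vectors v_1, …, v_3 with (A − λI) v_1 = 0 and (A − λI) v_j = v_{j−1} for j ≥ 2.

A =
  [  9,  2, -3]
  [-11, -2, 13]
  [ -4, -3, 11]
A Jordan chain for λ = 6 of length 3:
v_1 = (-1, 3, 1)ᵀ
v_2 = (3, -11, -4)ᵀ
v_3 = (1, 0, 0)ᵀ

Let N = A − (6)·I. We want v_3 with N^3 v_3 = 0 but N^2 v_3 ≠ 0; then v_{j-1} := N · v_j for j = 3, …, 2.

Pick v_3 = (1, 0, 0)ᵀ.
Then v_2 = N · v_3 = (3, -11, -4)ᵀ.
Then v_1 = N · v_2 = (-1, 3, 1)ᵀ.

Sanity check: (A − (6)·I) v_1 = (0, 0, 0)ᵀ = 0. ✓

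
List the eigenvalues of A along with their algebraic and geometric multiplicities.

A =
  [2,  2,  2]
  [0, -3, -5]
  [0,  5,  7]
λ = 2: alg = 3, geom = 2

Step 1 — factor the characteristic polynomial to read off the algebraic multiplicities:
  χ_A(x) = (x - 2)^3

Step 2 — compute geometric multiplicities via the rank-nullity identity g(λ) = n − rank(A − λI):
  rank(A − (2)·I) = 1, so dim ker(A − (2)·I) = n − 1 = 2

Summary:
  λ = 2: algebraic multiplicity = 3, geometric multiplicity = 2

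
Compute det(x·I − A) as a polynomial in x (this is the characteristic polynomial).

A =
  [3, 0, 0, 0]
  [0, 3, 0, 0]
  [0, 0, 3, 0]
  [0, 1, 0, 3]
x^4 - 12*x^3 + 54*x^2 - 108*x + 81

Expanding det(x·I − A) (e.g. by cofactor expansion or by noting that A is similar to its Jordan form J, which has the same characteristic polynomial as A) gives
  χ_A(x) = x^4 - 12*x^3 + 54*x^2 - 108*x + 81
which factors as (x - 3)^4. The eigenvalues (with algebraic multiplicities) are λ = 3 with multiplicity 4.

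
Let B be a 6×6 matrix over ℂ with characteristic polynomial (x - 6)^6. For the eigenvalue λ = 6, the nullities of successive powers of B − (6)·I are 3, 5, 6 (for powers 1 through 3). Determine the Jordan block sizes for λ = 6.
Block sizes for λ = 6: [3, 2, 1]

From the dimensions of kernels of powers, the number of Jordan blocks of size at least j is d_j − d_{j−1} where d_j = dim ker(N^j) (with d_0 = 0). Computing the differences gives [3, 2, 1].
The number of blocks of size exactly k is (#blocks of size ≥ k) − (#blocks of size ≥ k + 1), so the partition is: 1 block(s) of size 1, 1 block(s) of size 2, 1 block(s) of size 3.
In nonincreasing order the block sizes are [3, 2, 1].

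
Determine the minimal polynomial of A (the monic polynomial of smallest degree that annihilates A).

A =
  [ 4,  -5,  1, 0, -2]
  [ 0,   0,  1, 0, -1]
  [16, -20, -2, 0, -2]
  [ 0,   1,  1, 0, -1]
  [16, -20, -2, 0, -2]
x^3

The characteristic polynomial is χ_A(x) = x^5, so the eigenvalues are known. The minimal polynomial is
  m_A(x) = Π_λ (x − λ)^{k_λ}
where k_λ is the size of the *largest* Jordan block for λ (equivalently, the smallest k with (A − λI)^k v = 0 for every generalised eigenvector v of λ).

  λ = 0: largest Jordan block has size 3, contributing (x − 0)^3

So m_A(x) = x^3 = x^3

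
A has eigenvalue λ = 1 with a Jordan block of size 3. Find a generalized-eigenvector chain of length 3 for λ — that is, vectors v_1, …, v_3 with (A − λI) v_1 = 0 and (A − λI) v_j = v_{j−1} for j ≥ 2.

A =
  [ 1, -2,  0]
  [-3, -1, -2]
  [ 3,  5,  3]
A Jordan chain for λ = 1 of length 3:
v_1 = (6, 0, -9)ᵀ
v_2 = (0, -3, 3)ᵀ
v_3 = (1, 0, 0)ᵀ

Let N = A − (1)·I. We want v_3 with N^3 v_3 = 0 but N^2 v_3 ≠ 0; then v_{j-1} := N · v_j for j = 3, …, 2.

Pick v_3 = (1, 0, 0)ᵀ.
Then v_2 = N · v_3 = (0, -3, 3)ᵀ.
Then v_1 = N · v_2 = (6, 0, -9)ᵀ.

Sanity check: (A − (1)·I) v_1 = (0, 0, 0)ᵀ = 0. ✓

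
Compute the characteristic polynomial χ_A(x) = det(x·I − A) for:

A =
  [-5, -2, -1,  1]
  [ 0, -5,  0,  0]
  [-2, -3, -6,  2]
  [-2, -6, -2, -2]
x^4 + 18*x^3 + 121*x^2 + 360*x + 400

Expanding det(x·I − A) (e.g. by cofactor expansion or by noting that A is similar to its Jordan form J, which has the same characteristic polynomial as A) gives
  χ_A(x) = x^4 + 18*x^3 + 121*x^2 + 360*x + 400
which factors as (x + 4)^2*(x + 5)^2. The eigenvalues (with algebraic multiplicities) are λ = -5 with multiplicity 2, λ = -4 with multiplicity 2.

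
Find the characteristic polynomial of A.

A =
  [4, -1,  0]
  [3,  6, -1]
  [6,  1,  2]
x^3 - 12*x^2 + 48*x - 64

Expanding det(x·I − A) (e.g. by cofactor expansion or by noting that A is similar to its Jordan form J, which has the same characteristic polynomial as A) gives
  χ_A(x) = x^3 - 12*x^2 + 48*x - 64
which factors as (x - 4)^3. The eigenvalues (with algebraic multiplicities) are λ = 4 with multiplicity 3.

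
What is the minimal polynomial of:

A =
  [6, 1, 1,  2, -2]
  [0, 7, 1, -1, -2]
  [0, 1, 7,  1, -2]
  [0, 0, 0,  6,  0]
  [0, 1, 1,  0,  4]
x^2 - 12*x + 36

The characteristic polynomial is χ_A(x) = (x - 6)^5, so the eigenvalues are known. The minimal polynomial is
  m_A(x) = Π_λ (x − λ)^{k_λ}
where k_λ is the size of the *largest* Jordan block for λ (equivalently, the smallest k with (A − λI)^k v = 0 for every generalised eigenvector v of λ).

  λ = 6: largest Jordan block has size 2, contributing (x − 6)^2

So m_A(x) = (x - 6)^2 = x^2 - 12*x + 36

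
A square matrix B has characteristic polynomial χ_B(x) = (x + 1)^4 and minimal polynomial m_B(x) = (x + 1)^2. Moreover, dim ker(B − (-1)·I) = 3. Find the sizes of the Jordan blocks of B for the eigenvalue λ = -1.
Block sizes for λ = -1: [2, 1, 1]

Step 1 — from the characteristic polynomial, algebraic multiplicity of λ = -1 is 4. From dim ker(B − (-1)·I) = 3, there are exactly 3 Jordan blocks for λ = -1.
Step 2 — from the minimal polynomial, the factor (x + 1)^2 tells us the largest block for λ = -1 has size 2.
Step 3 — with total size 4, 3 blocks, and largest block 2, the block sizes (in nonincreasing order) are [2, 1, 1].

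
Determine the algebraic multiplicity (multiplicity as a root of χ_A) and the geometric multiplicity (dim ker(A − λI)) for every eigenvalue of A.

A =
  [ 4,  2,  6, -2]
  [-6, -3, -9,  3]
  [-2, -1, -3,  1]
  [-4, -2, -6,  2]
λ = 0: alg = 4, geom = 3

Step 1 — factor the characteristic polynomial to read off the algebraic multiplicities:
  χ_A(x) = x^4

Step 2 — compute geometric multiplicities via the rank-nullity identity g(λ) = n − rank(A − λI):
  rank(A − (0)·I) = 1, so dim ker(A − (0)·I) = n − 1 = 3

Summary:
  λ = 0: algebraic multiplicity = 4, geometric multiplicity = 3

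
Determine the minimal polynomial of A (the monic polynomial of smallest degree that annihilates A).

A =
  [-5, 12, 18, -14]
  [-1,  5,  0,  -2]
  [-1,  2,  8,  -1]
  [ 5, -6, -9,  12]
x^2 - 10*x + 25

The characteristic polynomial is χ_A(x) = (x - 5)^4, so the eigenvalues are known. The minimal polynomial is
  m_A(x) = Π_λ (x − λ)^{k_λ}
where k_λ is the size of the *largest* Jordan block for λ (equivalently, the smallest k with (A − λI)^k v = 0 for every generalised eigenvector v of λ).

  λ = 5: largest Jordan block has size 2, contributing (x − 5)^2

So m_A(x) = (x - 5)^2 = x^2 - 10*x + 25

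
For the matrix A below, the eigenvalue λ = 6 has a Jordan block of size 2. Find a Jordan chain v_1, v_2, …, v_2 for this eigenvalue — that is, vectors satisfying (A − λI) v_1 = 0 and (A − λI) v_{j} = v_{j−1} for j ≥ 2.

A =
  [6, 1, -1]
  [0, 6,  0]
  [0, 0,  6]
A Jordan chain for λ = 6 of length 2:
v_1 = (1, 0, 0)ᵀ
v_2 = (0, 1, 0)ᵀ

Let N = A − (6)·I. We want v_2 with N^2 v_2 = 0 but N^1 v_2 ≠ 0; then v_{j-1} := N · v_j for j = 2, …, 2.

Pick v_2 = (0, 1, 0)ᵀ.
Then v_1 = N · v_2 = (1, 0, 0)ᵀ.

Sanity check: (A − (6)·I) v_1 = (0, 0, 0)ᵀ = 0. ✓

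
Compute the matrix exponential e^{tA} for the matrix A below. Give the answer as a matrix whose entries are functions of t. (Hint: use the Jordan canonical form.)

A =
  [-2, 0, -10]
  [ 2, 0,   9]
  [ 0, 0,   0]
e^{tA} =
  [exp(-2*t), 0, -5 + 5*exp(-2*t)]
  [1 - exp(-2*t), 1, -t + 5 - 5*exp(-2*t)]
  [0, 0, 1]

Strategy: write A = P · J · P⁻¹ where J is a Jordan canonical form, so e^{tA} = P · e^{tJ} · P⁻¹, and e^{tJ} can be computed block-by-block.

A has Jordan form
J =
  [-2, 0, 0]
  [ 0, 0, 1]
  [ 0, 0, 0]
(up to reordering of blocks).

Per-block formulas:
  For a 2×2 Jordan block J_2(0): exp(t · J_2(0)) = e^(0t)·(I + t·N), where N is the 2×2 nilpotent shift.
  For a 1×1 block at λ = -2: exp(t · [-2]) = [e^(-2t)].

After assembling e^{tJ} and conjugating by P, we get:

e^{tA} =
  [exp(-2*t), 0, -5 + 5*exp(-2*t)]
  [1 - exp(-2*t), 1, -t + 5 - 5*exp(-2*t)]
  [0, 0, 1]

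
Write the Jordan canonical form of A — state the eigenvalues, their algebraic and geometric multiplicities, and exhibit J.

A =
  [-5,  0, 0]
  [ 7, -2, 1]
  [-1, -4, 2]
J_1(-5) ⊕ J_2(0)

The characteristic polynomial is
  det(x·I − A) = x^3 + 5*x^2 = x^2*(x + 5)

Eigenvalues and multiplicities (the geometric multiplicity of λ is n − rank(A − λI), which equals the number of Jordan blocks for λ):
  λ = -5: algebraic multiplicity = 1, geometric multiplicity = 1
  λ = 0: algebraic multiplicity = 2, geometric multiplicity = 1

Determining the block sizes for each eigenvalue:
  λ = -5: one block (gm = 1), so the single block has size am = 1 → block sizes [1]
  λ = 0: one block (gm = 1), so the single block has size am = 2 → block sizes [2]

Assembling the blocks gives a Jordan form
J =
  [-5, 0, 0]
  [ 0, 0, 1]
  [ 0, 0, 0]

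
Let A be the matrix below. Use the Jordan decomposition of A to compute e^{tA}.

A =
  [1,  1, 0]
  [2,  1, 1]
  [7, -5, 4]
e^{tA} =
  [3*t^2*exp(2*t)/2 - t*exp(2*t) + exp(2*t), -t^2*exp(2*t) + t*exp(2*t), t^2*exp(2*t)/2]
  [3*t^2*exp(2*t)/2 + 2*t*exp(2*t), -t^2*exp(2*t) - t*exp(2*t) + exp(2*t), t^2*exp(2*t)/2 + t*exp(2*t)]
  [-3*t^2*exp(2*t)/2 + 7*t*exp(2*t), t^2*exp(2*t) - 5*t*exp(2*t), -t^2*exp(2*t)/2 + 2*t*exp(2*t) + exp(2*t)]

Strategy: write A = P · J · P⁻¹ where J is a Jordan canonical form, so e^{tA} = P · e^{tJ} · P⁻¹, and e^{tJ} can be computed block-by-block.

A has Jordan form
J =
  [2, 1, 0]
  [0, 2, 1]
  [0, 0, 2]
(up to reordering of blocks).

Per-block formulas:
  For a 3×3 Jordan block J_3(2): exp(t · J_3(2)) = e^(2t)·(I + t·N + (t^2/2)·N^2), where N is the 3×3 nilpotent shift.

After assembling e^{tJ} and conjugating by P, we get:

e^{tA} =
  [3*t^2*exp(2*t)/2 - t*exp(2*t) + exp(2*t), -t^2*exp(2*t) + t*exp(2*t), t^2*exp(2*t)/2]
  [3*t^2*exp(2*t)/2 + 2*t*exp(2*t), -t^2*exp(2*t) - t*exp(2*t) + exp(2*t), t^2*exp(2*t)/2 + t*exp(2*t)]
  [-3*t^2*exp(2*t)/2 + 7*t*exp(2*t), t^2*exp(2*t) - 5*t*exp(2*t), -t^2*exp(2*t)/2 + 2*t*exp(2*t) + exp(2*t)]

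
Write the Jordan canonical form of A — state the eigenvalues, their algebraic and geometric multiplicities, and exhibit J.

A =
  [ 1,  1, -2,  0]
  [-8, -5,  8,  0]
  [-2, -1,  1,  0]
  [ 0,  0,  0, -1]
J_2(-1) ⊕ J_1(-1) ⊕ J_1(-1)

The characteristic polynomial is
  det(x·I − A) = x^4 + 4*x^3 + 6*x^2 + 4*x + 1 = (x + 1)^4

Eigenvalues and multiplicities (the geometric multiplicity of λ is n − rank(A − λI), which equals the number of Jordan blocks for λ):
  λ = -1: algebraic multiplicity = 4, geometric multiplicity = 3

Determining the block sizes for each eigenvalue:
  λ = -1: 3 blocks summing to 4 forces exactly one block of size 2 and the rest size 1 → block sizes [2, 1, 1]

Assembling the blocks gives a Jordan form
J =
  [-1,  1,  0,  0]
  [ 0, -1,  0,  0]
  [ 0,  0, -1,  0]
  [ 0,  0,  0, -1]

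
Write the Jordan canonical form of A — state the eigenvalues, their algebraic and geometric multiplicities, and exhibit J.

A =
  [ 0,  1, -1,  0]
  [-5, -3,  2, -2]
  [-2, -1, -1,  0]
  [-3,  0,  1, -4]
J_3(-2) ⊕ J_1(-2)

The characteristic polynomial is
  det(x·I − A) = x^4 + 8*x^3 + 24*x^2 + 32*x + 16 = (x + 2)^4

Eigenvalues and multiplicities (the geometric multiplicity of λ is n − rank(A − λI), which equals the number of Jordan blocks for λ):
  λ = -2: algebraic multiplicity = 4, geometric multiplicity = 2

Determining the block sizes for each eigenvalue:
  λ = -2: with am = 4 and gm = 2, the partition is not yet determined (e.g. several partitions of 4 into 2 parts exist). Let N = A − (-2)·I. Computing rank(N^1) = 2, rank(N^2) = 1, rank(N^3) = 0; the number of blocks of size ≥ j is rank(N^{j−1}) − rank(N^j), giving [2, 1, 1]. So we have 1 block(s) of size 3, 1 block(s) of size 1 → block sizes [3, 1]

Assembling the blocks gives a Jordan form
J =
  [-2,  1,  0,  0]
  [ 0, -2,  1,  0]
  [ 0,  0, -2,  0]
  [ 0,  0,  0, -2]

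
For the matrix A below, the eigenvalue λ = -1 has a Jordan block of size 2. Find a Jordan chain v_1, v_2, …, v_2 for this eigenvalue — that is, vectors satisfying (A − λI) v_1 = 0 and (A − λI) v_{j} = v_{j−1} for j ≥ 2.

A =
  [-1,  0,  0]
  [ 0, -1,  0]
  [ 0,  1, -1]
A Jordan chain for λ = -1 of length 2:
v_1 = (0, 0, 1)ᵀ
v_2 = (0, 1, 0)ᵀ

Let N = A − (-1)·I. We want v_2 with N^2 v_2 = 0 but N^1 v_2 ≠ 0; then v_{j-1} := N · v_j for j = 2, …, 2.

Pick v_2 = (0, 1, 0)ᵀ.
Then v_1 = N · v_2 = (0, 0, 1)ᵀ.

Sanity check: (A − (-1)·I) v_1 = (0, 0, 0)ᵀ = 0. ✓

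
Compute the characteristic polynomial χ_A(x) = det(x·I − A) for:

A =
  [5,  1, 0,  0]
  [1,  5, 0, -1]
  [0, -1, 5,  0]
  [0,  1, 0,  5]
x^4 - 20*x^3 + 150*x^2 - 500*x + 625

Expanding det(x·I − A) (e.g. by cofactor expansion or by noting that A is similar to its Jordan form J, which has the same characteristic polynomial as A) gives
  χ_A(x) = x^4 - 20*x^3 + 150*x^2 - 500*x + 625
which factors as (x - 5)^4. The eigenvalues (with algebraic multiplicities) are λ = 5 with multiplicity 4.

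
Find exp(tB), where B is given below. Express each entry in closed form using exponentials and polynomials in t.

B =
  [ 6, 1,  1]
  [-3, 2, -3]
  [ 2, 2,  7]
e^{tB} =
  [t*exp(5*t) + exp(5*t), t*exp(5*t), t*exp(5*t)]
  [-3*t*exp(5*t), -3*t*exp(5*t) + exp(5*t), -3*t*exp(5*t)]
  [2*t*exp(5*t), 2*t*exp(5*t), 2*t*exp(5*t) + exp(5*t)]

Strategy: write B = P · J · P⁻¹ where J is a Jordan canonical form, so e^{tB} = P · e^{tJ} · P⁻¹, and e^{tJ} can be computed block-by-block.

B has Jordan form
J =
  [5, 1, 0]
  [0, 5, 0]
  [0, 0, 5]
(up to reordering of blocks).

Per-block formulas:
  For a 2×2 Jordan block J_2(5): exp(t · J_2(5)) = e^(5t)·(I + t·N), where N is the 2×2 nilpotent shift.
  For a 1×1 block at λ = 5: exp(t · [5]) = [e^(5t)].

After assembling e^{tJ} and conjugating by P, we get:

e^{tB} =
  [t*exp(5*t) + exp(5*t), t*exp(5*t), t*exp(5*t)]
  [-3*t*exp(5*t), -3*t*exp(5*t) + exp(5*t), -3*t*exp(5*t)]
  [2*t*exp(5*t), 2*t*exp(5*t), 2*t*exp(5*t) + exp(5*t)]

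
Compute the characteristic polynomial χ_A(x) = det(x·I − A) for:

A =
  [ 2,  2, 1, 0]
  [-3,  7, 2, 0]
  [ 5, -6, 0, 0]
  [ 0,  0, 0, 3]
x^4 - 12*x^3 + 54*x^2 - 108*x + 81

Expanding det(x·I − A) (e.g. by cofactor expansion or by noting that A is similar to its Jordan form J, which has the same characteristic polynomial as A) gives
  χ_A(x) = x^4 - 12*x^3 + 54*x^2 - 108*x + 81
which factors as (x - 3)^4. The eigenvalues (with algebraic multiplicities) are λ = 3 with multiplicity 4.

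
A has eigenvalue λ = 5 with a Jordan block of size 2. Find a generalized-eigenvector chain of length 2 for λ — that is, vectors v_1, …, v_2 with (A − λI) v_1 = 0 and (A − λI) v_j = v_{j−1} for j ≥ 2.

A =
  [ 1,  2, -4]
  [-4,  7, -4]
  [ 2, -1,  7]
A Jordan chain for λ = 5 of length 2:
v_1 = (-4, -4, 2)ᵀ
v_2 = (1, 0, 0)ᵀ

Let N = A − (5)·I. We want v_2 with N^2 v_2 = 0 but N^1 v_2 ≠ 0; then v_{j-1} := N · v_j for j = 2, …, 2.

Pick v_2 = (1, 0, 0)ᵀ.
Then v_1 = N · v_2 = (-4, -4, 2)ᵀ.

Sanity check: (A − (5)·I) v_1 = (0, 0, 0)ᵀ = 0. ✓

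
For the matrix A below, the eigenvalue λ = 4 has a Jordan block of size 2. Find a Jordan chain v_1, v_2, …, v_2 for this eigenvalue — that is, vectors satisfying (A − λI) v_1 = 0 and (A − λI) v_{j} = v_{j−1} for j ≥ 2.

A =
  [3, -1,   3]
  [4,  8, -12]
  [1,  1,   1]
A Jordan chain for λ = 4 of length 2:
v_1 = (-1, 4, 1)ᵀ
v_2 = (1, 0, 0)ᵀ

Let N = A − (4)·I. We want v_2 with N^2 v_2 = 0 but N^1 v_2 ≠ 0; then v_{j-1} := N · v_j for j = 2, …, 2.

Pick v_2 = (1, 0, 0)ᵀ.
Then v_1 = N · v_2 = (-1, 4, 1)ᵀ.

Sanity check: (A − (4)·I) v_1 = (0, 0, 0)ᵀ = 0. ✓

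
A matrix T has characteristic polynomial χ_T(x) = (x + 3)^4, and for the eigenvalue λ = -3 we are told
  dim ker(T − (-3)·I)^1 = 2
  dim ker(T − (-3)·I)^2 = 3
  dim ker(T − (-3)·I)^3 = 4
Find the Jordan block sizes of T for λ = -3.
Block sizes for λ = -3: [3, 1]

From the dimensions of kernels of powers, the number of Jordan blocks of size at least j is d_j − d_{j−1} where d_j = dim ker(N^j) (with d_0 = 0). Computing the differences gives [2, 1, 1].
The number of blocks of size exactly k is (#blocks of size ≥ k) − (#blocks of size ≥ k + 1), so the partition is: 1 block(s) of size 1, 1 block(s) of size 3.
In nonincreasing order the block sizes are [3, 1].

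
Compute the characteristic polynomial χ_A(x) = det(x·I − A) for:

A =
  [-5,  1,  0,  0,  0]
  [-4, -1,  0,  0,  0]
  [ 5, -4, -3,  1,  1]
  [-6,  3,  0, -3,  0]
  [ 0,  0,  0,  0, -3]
x^5 + 15*x^4 + 90*x^3 + 270*x^2 + 405*x + 243

Expanding det(x·I − A) (e.g. by cofactor expansion or by noting that A is similar to its Jordan form J, which has the same characteristic polynomial as A) gives
  χ_A(x) = x^5 + 15*x^4 + 90*x^3 + 270*x^2 + 405*x + 243
which factors as (x + 3)^5. The eigenvalues (with algebraic multiplicities) are λ = -3 with multiplicity 5.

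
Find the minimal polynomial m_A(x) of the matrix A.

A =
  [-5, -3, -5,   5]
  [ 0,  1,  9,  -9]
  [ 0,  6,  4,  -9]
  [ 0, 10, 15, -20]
x^3 + 15*x^2 + 75*x + 125

The characteristic polynomial is χ_A(x) = (x + 5)^4, so the eigenvalues are known. The minimal polynomial is
  m_A(x) = Π_λ (x − λ)^{k_λ}
where k_λ is the size of the *largest* Jordan block for λ (equivalently, the smallest k with (A − λI)^k v = 0 for every generalised eigenvector v of λ).

  λ = -5: largest Jordan block has size 3, contributing (x + 5)^3

So m_A(x) = (x + 5)^3 = x^3 + 15*x^2 + 75*x + 125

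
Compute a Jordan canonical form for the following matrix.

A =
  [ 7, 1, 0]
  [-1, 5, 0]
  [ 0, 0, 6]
J_2(6) ⊕ J_1(6)

The characteristic polynomial is
  det(x·I − A) = x^3 - 18*x^2 + 108*x - 216 = (x - 6)^3

Eigenvalues and multiplicities (the geometric multiplicity of λ is n − rank(A − λI), which equals the number of Jordan blocks for λ):
  λ = 6: algebraic multiplicity = 3, geometric multiplicity = 2

Determining the block sizes for each eigenvalue:
  λ = 6: 2 blocks summing to 3 forces exactly one block of size 2 and the rest size 1 → block sizes [2, 1]

Assembling the blocks gives a Jordan form
J =
  [6, 1, 0]
  [0, 6, 0]
  [0, 0, 6]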